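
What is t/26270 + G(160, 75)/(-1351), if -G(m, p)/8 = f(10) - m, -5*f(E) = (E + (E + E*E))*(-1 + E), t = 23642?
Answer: -23539909/17745385 ≈ -1.3265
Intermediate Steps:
f(E) = -(-1 + E)*(E**2 + 2*E)/5 (f(E) = -(E + (E + E*E))*(-1 + E)/5 = -(E + (E + E**2))*(-1 + E)/5 = -(E**2 + 2*E)*(-1 + E)/5 = -(-1 + E)*(E**2 + 2*E)/5)
G(m, p) = 1728 + 8*m (G(m, p) = -8*((1/5)*10*(2 - 1*10 - 1*10**2) - m) = -8*((1/5)*10*(2 - 10 - 1*100) - m) = -8*((1/5)*10*(2 - 10 - 100) - m) = -8*((1/5)*10*(-108) - m) = -8*(-216 - m) = 1728 + 8*m)
t/26270 + G(160, 75)/(-1351) = 23642/26270 + (1728 + 8*160)/(-1351) = 23642*(1/26270) + (1728 + 1280)*(-1/1351) = 11821/13135 + 3008*(-1/1351) = 11821/13135 - 3008/1351 = -23539909/17745385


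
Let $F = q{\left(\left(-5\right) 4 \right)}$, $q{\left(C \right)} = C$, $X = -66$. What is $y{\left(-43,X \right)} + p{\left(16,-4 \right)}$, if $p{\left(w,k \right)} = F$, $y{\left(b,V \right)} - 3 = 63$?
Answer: $46$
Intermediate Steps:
$y{\left(b,V \right)} = 66$ ($y{\left(b,V \right)} = 3 + 63 = 66$)
$F = -20$ ($F = \left(-5\right) 4 = -20$)
$p{\left(w,k \right)} = -20$
$y{\left(-43,X \right)} + p{\left(16,-4 \right)} = 66 - 20 = 46$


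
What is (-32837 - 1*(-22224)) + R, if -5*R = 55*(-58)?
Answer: -9975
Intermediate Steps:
R = 638 (R = -11*(-58) = -⅕*(-3190) = 638)
(-32837 - 1*(-22224)) + R = (-32837 - 1*(-22224)) + 638 = (-32837 + 22224) + 638 = -10613 + 638 = -9975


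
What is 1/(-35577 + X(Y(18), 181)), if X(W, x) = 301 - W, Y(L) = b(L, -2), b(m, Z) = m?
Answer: -1/35294 ≈ -2.8333e-5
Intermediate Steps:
Y(L) = L
1/(-35577 + X(Y(18), 181)) = 1/(-35577 + (301 - 1*18)) = 1/(-35577 + (301 - 18)) = 1/(-35577 + 283) = 1/(-35294) = -1/35294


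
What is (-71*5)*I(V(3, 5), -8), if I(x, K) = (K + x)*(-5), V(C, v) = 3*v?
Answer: 12425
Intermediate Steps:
I(x, K) = -5*K - 5*x
(-71*5)*I(V(3, 5), -8) = (-71*5)*(-5*(-8) - 15*5) = -355*(40 - 5*15) = -355*(40 - 75) = -355*(-35) = 12425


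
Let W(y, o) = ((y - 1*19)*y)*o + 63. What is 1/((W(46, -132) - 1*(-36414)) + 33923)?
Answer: -1/93544 ≈ -1.0690e-5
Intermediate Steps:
W(y, o) = 63 + o*y*(-19 + y) (W(y, o) = ((y - 19)*y)*o + 63 = ((-19 + y)*y)*o + 63 = (y*(-19 + y))*o + 63 = o*y*(-19 + y) + 63 = 63 + o*y*(-19 + y))
1/((W(46, -132) - 1*(-36414)) + 33923) = 1/(((63 - 132*46² - 19*(-132)*46) - 1*(-36414)) + 33923) = 1/(((63 - 132*2116 + 115368) + 36414) + 33923) = 1/(((63 - 279312 + 115368) + 36414) + 33923) = 1/((-163881 + 36414) + 33923) = 1/(-127467 + 33923) = 1/(-93544) = -1/93544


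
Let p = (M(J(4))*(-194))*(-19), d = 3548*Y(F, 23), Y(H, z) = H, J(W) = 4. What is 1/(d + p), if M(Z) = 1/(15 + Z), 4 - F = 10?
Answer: -1/21094 ≈ -4.7407e-5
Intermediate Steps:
F = -6 (F = 4 - 1*10 = 4 - 10 = -6)
d = -21288 (d = 3548*(-6) = -21288)
p = 194 (p = (-194/(15 + 4))*(-19) = (-194/19)*(-19) = ((1/19)*(-194))*(-19) = -194/19*(-19) = 194)
1/(d + p) = 1/(-21288 + 194) = 1/(-21094) = -1/21094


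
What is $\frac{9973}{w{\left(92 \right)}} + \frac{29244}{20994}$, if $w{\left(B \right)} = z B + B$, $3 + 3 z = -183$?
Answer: $- \frac{7542639}{19636388} \approx -0.38412$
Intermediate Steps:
$z = -62$ ($z = -1 + \frac{1}{3} \left(-183\right) = -1 - 61 = -62$)
$w{\left(B \right)} = - 61 B$ ($w{\left(B \right)} = - 62 B + B = - 61 B$)
$\frac{9973}{w{\left(92 \right)}} + \frac{29244}{20994} = \frac{9973}{\left(-61\right) 92} + \frac{29244}{20994} = \frac{9973}{-5612} + 29244 \cdot \frac{1}{20994} = 9973 \left(- \frac{1}{5612}\right) + \frac{4874}{3499} = - \frac{9973}{5612} + \frac{4874}{3499} = - \frac{7542639}{19636388}$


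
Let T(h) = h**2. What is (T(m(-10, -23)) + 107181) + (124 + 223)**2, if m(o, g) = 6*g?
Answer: 246634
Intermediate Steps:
(T(m(-10, -23)) + 107181) + (124 + 223)**2 = ((6*(-23))**2 + 107181) + (124 + 223)**2 = ((-138)**2 + 107181) + 347**2 = (19044 + 107181) + 120409 = 126225 + 120409 = 246634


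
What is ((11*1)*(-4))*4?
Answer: -176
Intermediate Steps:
((11*1)*(-4))*4 = (11*(-4))*4 = -44*4 = -176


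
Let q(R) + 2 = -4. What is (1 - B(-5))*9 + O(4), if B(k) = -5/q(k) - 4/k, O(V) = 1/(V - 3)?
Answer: -47/10 ≈ -4.7000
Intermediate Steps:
O(V) = 1/(-3 + V)
q(R) = -6 (q(R) = -2 - 4 = -6)
B(k) = 5/6 - 4/k (B(k) = -5/(-6) - 4/k = -5*(-1/6) - 4/k = 5/6 - 4/k)
(1 - B(-5))*9 + O(4) = (1 - (5/6 - 4/(-5)))*9 + 1/(-3 + 4) = (1 - (5/6 - 4*(-1/5)))*9 + 1/1 = (1 - (5/6 + 4/5))*9 + 1 = (1 - 1*49/30)*9 + 1 = (1 - 49/30)*9 + 1 = -19/30*9 + 1 = -57/10 + 1 = -47/10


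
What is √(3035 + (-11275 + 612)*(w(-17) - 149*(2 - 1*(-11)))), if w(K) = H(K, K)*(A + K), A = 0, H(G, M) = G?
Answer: 3*√1952851 ≈ 4192.3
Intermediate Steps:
w(K) = K² (w(K) = K*(0 + K) = K*K = K²)
√(3035 + (-11275 + 612)*(w(-17) - 149*(2 - 1*(-11)))) = √(3035 + (-11275 + 612)*((-17)² - 149*(2 - 1*(-11)))) = √(3035 - 10663*(289 - 149*(2 + 11))) = √(3035 - 10663*(289 - 149*13)) = √(3035 - 10663*(289 - 1937)) = √(3035 - 10663*(-1648)) = √(3035 + 17572624) = √17575659 = 3*√1952851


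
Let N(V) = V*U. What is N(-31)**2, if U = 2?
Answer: 3844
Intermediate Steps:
N(V) = 2*V (N(V) = V*2 = 2*V)
N(-31)**2 = (2*(-31))**2 = (-62)**2 = 3844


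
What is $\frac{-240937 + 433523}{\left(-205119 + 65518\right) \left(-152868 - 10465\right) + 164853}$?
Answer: $\frac{96293}{11400807493} \approx 8.4461 \cdot 10^{-6}$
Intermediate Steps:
$\frac{-240937 + 433523}{\left(-205119 + 65518\right) \left(-152868 - 10465\right) + 164853} = \frac{192586}{\left(-139601\right) \left(-163333\right) + 164853} = \frac{192586}{22801450133 + 164853} = \frac{192586}{22801614986} = 192586 \cdot \frac{1}{22801614986} = \frac{96293}{11400807493}$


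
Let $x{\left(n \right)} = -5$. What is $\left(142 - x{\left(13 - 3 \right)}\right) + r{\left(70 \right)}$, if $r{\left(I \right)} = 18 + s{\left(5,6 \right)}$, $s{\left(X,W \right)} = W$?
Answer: $171$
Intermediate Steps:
$r{\left(I \right)} = 24$ ($r{\left(I \right)} = 18 + 6 = 24$)
$\left(142 - x{\left(13 - 3 \right)}\right) + r{\left(70 \right)} = \left(142 - -5\right) + 24 = \left(142 + 5\right) + 24 = 147 + 24 = 171$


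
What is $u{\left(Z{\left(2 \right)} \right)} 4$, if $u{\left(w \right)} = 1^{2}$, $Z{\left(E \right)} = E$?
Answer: $4$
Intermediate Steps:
$u{\left(w \right)} = 1$
$u{\left(Z{\left(2 \right)} \right)} 4 = 1 \cdot 4 = 4$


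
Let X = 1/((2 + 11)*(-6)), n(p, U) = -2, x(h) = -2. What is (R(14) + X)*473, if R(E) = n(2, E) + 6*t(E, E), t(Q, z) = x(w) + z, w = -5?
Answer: 2582107/78 ≈ 33104.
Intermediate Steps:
t(Q, z) = -2 + z
R(E) = -14 + 6*E (R(E) = -2 + 6*(-2 + E) = -2 + (-12 + 6*E) = -14 + 6*E)
X = -1/78 (X = 1/(13*(-6)) = 1/(-78) = -1/78 ≈ -0.012821)
(R(14) + X)*473 = ((-14 + 6*14) - 1/78)*473 = ((-14 + 84) - 1/78)*473 = (70 - 1/78)*473 = (5459/78)*473 = 2582107/78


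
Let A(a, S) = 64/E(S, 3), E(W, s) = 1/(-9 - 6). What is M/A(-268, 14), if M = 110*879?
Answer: -3223/32 ≈ -100.72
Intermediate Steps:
M = 96690
E(W, s) = -1/15 (E(W, s) = 1/(-15) = -1/15)
A(a, S) = -960 (A(a, S) = 64/(-1/15) = 64*(-15) = -960)
M/A(-268, 14) = 96690/(-960) = 96690*(-1/960) = -3223/32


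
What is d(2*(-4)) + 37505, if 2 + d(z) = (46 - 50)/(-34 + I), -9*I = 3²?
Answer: 1312609/35 ≈ 37503.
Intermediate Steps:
I = -1 (I = -⅑*3² = -⅑*9 = -1)
d(z) = -66/35 (d(z) = -2 + (46 - 50)/(-34 - 1) = -2 - 4/(-35) = -2 - 4*(-1/35) = -2 + 4/35 = -66/35)
d(2*(-4)) + 37505 = -66/35 + 37505 = 1312609/35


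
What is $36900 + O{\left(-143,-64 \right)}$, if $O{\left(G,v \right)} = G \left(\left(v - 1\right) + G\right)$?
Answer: $66644$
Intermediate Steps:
$O{\left(G,v \right)} = G \left(-1 + G + v\right)$ ($O{\left(G,v \right)} = G \left(\left(-1 + v\right) + G\right) = G \left(-1 + G + v\right)$)
$36900 + O{\left(-143,-64 \right)} = 36900 - 143 \left(-1 - 143 - 64\right) = 36900 - -29744 = 36900 + 29744 = 66644$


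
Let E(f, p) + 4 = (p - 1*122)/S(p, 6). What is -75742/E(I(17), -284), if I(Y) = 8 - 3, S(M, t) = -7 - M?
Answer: 10490267/757 ≈ 13858.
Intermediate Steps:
I(Y) = 5
E(f, p) = -4 + (-122 + p)/(-7 - p) (E(f, p) = -4 + (p - 1*122)/(-7 - p) = -4 + (p - 122)/(-7 - p) = -4 + (-122 + p)/(-7 - p))
-75742/E(I(17), -284) = -75742*(7 - 284)/(94 - 5*(-284)) = -75742*(-277/(94 + 1420)) = -75742/((-1/277*1514)) = -75742/(-1514/277) = -75742*(-277/1514) = 10490267/757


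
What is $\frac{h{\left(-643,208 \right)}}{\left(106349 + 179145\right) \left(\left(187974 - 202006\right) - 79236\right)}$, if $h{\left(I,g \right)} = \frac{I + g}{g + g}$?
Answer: $\frac{435}{11077021027072} \approx 3.927 \cdot 10^{-11}$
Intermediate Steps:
$h{\left(I,g \right)} = \frac{I + g}{2 g}$
$\frac{h{\left(-643,208 \right)}}{\left(106349 + 179145\right) \left(\left(187974 - 202006\right) - 79236\right)} = \frac{\frac{1}{2} \cdot \frac{1}{208} \left(-643 + 208\right)}{\left(106349 + 179145\right) \left(\left(187974 - 202006\right) - 79236\right)} = \frac{\frac{1}{2} \cdot \frac{1}{208} \left(-435\right)}{285494 \left(\left(187974 - 202006\right) - 79236\right)} = - \frac{435}{416 \cdot 285494 \left(-14032 - 79236\right)} = - \frac{435}{416 \cdot 285494 \left(-93268\right)} = - \frac{435}{416 \left(-26627454392\right)} = \left(- \frac{435}{416}\right) \left(- \frac{1}{26627454392}\right) = \frac{435}{11077021027072}$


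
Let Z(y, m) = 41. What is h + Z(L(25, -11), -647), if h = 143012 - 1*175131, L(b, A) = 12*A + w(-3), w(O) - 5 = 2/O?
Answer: -32078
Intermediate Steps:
w(O) = 5 + 2/O
L(b, A) = 13/3 + 12*A (L(b, A) = 12*A + (5 + 2/(-3)) = 12*A + (5 + 2*(-⅓)) = 12*A + (5 - ⅔) = 12*A + 13/3 = 13/3 + 12*A)
h = -32119 (h = 143012 - 175131 = -32119)
h + Z(L(25, -11), -647) = -32119 + 41 = -32078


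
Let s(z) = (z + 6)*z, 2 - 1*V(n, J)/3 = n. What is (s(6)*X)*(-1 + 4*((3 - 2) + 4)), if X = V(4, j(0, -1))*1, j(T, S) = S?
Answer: -8208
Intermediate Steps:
V(n, J) = 6 - 3*n
X = -6 (X = (6 - 3*4)*1 = (6 - 12)*1 = -6*1 = -6)
s(z) = z*(6 + z) (s(z) = (6 + z)*z = z*(6 + z))
(s(6)*X)*(-1 + 4*((3 - 2) + 4)) = ((6*(6 + 6))*(-6))*(-1 + 4*((3 - 2) + 4)) = ((6*12)*(-6))*(-1 + 4*(1 + 4)) = (72*(-6))*(-1 + 4*5) = -432*(-1 + 20) = -432*19 = -8208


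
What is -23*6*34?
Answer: -4692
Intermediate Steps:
-23*6*34 = -138*34 = -4692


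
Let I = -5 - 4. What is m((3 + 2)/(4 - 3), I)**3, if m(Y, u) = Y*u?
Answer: -91125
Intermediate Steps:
I = -9
m((3 + 2)/(4 - 3), I)**3 = (((3 + 2)/(4 - 3))*(-9))**3 = ((5/1)*(-9))**3 = ((5*1)*(-9))**3 = (5*(-9))**3 = (-45)**3 = -91125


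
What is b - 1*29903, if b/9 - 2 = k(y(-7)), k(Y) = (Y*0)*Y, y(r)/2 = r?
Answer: -29885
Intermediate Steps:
y(r) = 2*r
k(Y) = 0 (k(Y) = 0*Y = 0)
b = 18 (b = 18 + 9*0 = 18 + 0 = 18)
b - 1*29903 = 18 - 1*29903 = 18 - 29903 = -29885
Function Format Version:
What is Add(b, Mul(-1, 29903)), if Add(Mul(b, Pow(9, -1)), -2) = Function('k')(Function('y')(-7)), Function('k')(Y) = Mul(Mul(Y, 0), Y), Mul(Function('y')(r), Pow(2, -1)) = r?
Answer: -29885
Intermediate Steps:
Function('y')(r) = Mul(2, r)
Function('k')(Y) = 0 (Function('k')(Y) = Mul(0, Y) = 0)
b = 18 (b = Add(18, Mul(9, 0)) = Add(18, 0) = 18)
Add(b, Mul(-1, 29903)) = Add(18, Mul(-1, 29903)) = Add(18, -29903) = -29885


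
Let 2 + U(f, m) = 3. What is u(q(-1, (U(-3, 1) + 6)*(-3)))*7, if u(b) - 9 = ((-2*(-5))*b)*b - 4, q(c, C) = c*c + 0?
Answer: 105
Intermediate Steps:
U(f, m) = 1 (U(f, m) = -2 + 3 = 1)
q(c, C) = c² (q(c, C) = c² + 0 = c²)
u(b) = 5 + 10*b² (u(b) = 9 + (((-2*(-5))*b)*b - 4) = 9 + ((10*b)*b - 4) = 9 + (10*b² - 4) = 9 + (-4 + 10*b²) = 5 + 10*b²)
u(q(-1, (U(-3, 1) + 6)*(-3)))*7 = (5 + 10*((-1)²)²)*7 = (5 + 10*1²)*7 = (5 + 10*1)*7 = (5 + 10)*7 = 15*7 = 105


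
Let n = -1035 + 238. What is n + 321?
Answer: -476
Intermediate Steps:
n = -797
n + 321 = -797 + 321 = -476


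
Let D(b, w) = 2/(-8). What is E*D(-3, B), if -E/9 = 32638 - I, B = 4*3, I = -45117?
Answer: 699795/4 ≈ 1.7495e+5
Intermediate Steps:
B = 12
D(b, w) = -¼ (D(b, w) = 2*(-⅛) = -¼)
E = -699795 (E = -9*(32638 - 1*(-45117)) = -9*(32638 + 45117) = -9*77755 = -699795)
E*D(-3, B) = -699795*(-¼) = 699795/4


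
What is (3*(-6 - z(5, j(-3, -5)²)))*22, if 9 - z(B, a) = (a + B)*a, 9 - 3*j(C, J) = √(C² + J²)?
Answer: 620422/27 - 12100*√34/3 ≈ -539.58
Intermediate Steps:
j(C, J) = 3 - √(C² + J²)/3
z(B, a) = 9 - a*(B + a) (z(B, a) = 9 - (a + B)*a = 9 - (B + a)*a = 9 - a*(B + a))
(3*(-6 - z(5, j(-3, -5)²)))*22 = (3*(-6 - (9 - ((3 - √((-3)² + (-5)²)/3)²)² - 1*5*(3 - √((-3)² + (-5)²)/3)²)))*22 = (3*(-6 - (9 - ((3 - √(9 + 25)/3)²)² - 1*5*(3 - √(9 + 25)/3)²)))*22 = (3*(-6 - (9 - ((3 - √34/3)²)² - 1*5*(3 - √34/3)²)))*22 = (3*(-6 - (9 - (3 - √34/3)⁴ - 5*(3 - √34/3)²)))*22 = (3*(-6 + (-9 + (3 - √34/3)⁴ + 5*(3 - √34/3)²)))*22 = (3*(-15 + (3 - √34/3)⁴ + 5*(3 - √34/3)²))*22 = (-45 + 3*(3 - √34/3)⁴ + 15*(3 - √34/3)²)*22 = -990 + 66*(3 - √34/3)⁴ + 330*(3 - √34/3)²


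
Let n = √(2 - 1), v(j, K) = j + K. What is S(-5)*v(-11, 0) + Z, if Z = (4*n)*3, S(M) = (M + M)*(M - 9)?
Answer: -1528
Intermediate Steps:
v(j, K) = K + j
n = 1 (n = √1 = 1)
S(M) = 2*M*(-9 + M) (S(M) = (2*M)*(-9 + M) = 2*M*(-9 + M))
Z = 12 (Z = (4*1)*3 = 4*3 = 12)
S(-5)*v(-11, 0) + Z = (2*(-5)*(-9 - 5))*(0 - 11) + 12 = (2*(-5)*(-14))*(-11) + 12 = 140*(-11) + 12 = -1540 + 12 = -1528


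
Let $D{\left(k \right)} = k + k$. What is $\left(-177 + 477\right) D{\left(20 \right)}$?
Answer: $12000$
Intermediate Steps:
$D{\left(k \right)} = 2 k$
$\left(-177 + 477\right) D{\left(20 \right)} = \left(-177 + 477\right) 2 \cdot 20 = 300 \cdot 40 = 12000$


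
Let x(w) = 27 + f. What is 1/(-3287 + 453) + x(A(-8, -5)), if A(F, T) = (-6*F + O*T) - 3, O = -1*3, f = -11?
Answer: 45343/2834 ≈ 16.000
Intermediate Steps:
O = -3
A(F, T) = -3 - 6*F - 3*T (A(F, T) = (-6*F - 3*T) - 3 = -3 - 6*F - 3*T)
x(w) = 16 (x(w) = 27 - 11 = 16)
1/(-3287 + 453) + x(A(-8, -5)) = 1/(-3287 + 453) + 16 = 1/(-2834) + 16 = -1/2834 + 16 = 45343/2834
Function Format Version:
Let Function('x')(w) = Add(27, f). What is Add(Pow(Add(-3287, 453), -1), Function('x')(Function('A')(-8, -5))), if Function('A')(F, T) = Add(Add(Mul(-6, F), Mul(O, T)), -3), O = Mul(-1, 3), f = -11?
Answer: Rational(45343, 2834) ≈ 16.000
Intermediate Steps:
O = -3
Function('A')(F, T) = Add(-3, Mul(-6, F), Mul(-3, T)) (Function('A')(F, T) = Add(Add(Mul(-6, F), Mul(-3, T)), -3) = Add(-3, Mul(-6, F), Mul(-3, T)))
Function('x')(w) = 16 (Function('x')(w) = Add(27, -11) = 16)
Add(Pow(Add(-3287, 453), -1), Function('x')(Function('A')(-8, -5))) = Add(Pow(Add(-3287, 453), -1), 16) = Add(Pow(-2834, -1), 16) = Add(Rational(-1, 2834), 16) = Rational(45343, 2834)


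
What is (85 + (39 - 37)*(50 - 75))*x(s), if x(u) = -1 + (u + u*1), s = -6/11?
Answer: -805/11 ≈ -73.182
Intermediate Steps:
s = -6/11 (s = -6*1/11 = -6/11 ≈ -0.54545)
x(u) = -1 + 2*u (x(u) = -1 + (u + u) = -1 + 2*u)
(85 + (39 - 37)*(50 - 75))*x(s) = (85 + (39 - 37)*(50 - 75))*(-1 + 2*(-6/11)) = (85 + 2*(-25))*(-1 - 12/11) = (85 - 50)*(-23/11) = 35*(-23/11) = -805/11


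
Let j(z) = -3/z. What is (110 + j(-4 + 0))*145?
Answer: 64235/4 ≈ 16059.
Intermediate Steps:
(110 + j(-4 + 0))*145 = (110 - 3/(-4 + 0))*145 = (110 - 3/(-4))*145 = (110 - 3*(-¼))*145 = (110 + ¾)*145 = (443/4)*145 = 64235/4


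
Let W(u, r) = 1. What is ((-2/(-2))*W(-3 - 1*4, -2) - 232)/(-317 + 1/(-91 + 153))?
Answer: 4774/6551 ≈ 0.72874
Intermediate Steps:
((-2/(-2))*W(-3 - 1*4, -2) - 232)/(-317 + 1/(-91 + 153)) = (-2/(-2)*1 - 232)/(-317 + 1/(-91 + 153)) = (-2*(-½)*1 - 232)/(-317 + 1/62) = (1*1 - 232)/(-317 + 1/62) = (1 - 232)/(-19653/62) = -231*(-62/19653) = 4774/6551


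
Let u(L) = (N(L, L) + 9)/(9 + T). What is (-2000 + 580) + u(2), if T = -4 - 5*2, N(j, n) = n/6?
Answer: -21328/15 ≈ -1421.9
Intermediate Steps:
N(j, n) = n/6 (N(j, n) = n*(⅙) = n/6)
T = -14 (T = -4 - 10 = -14)
u(L) = -9/5 - L/30 (u(L) = (L/6 + 9)/(9 - 14) = (9 + L/6)/(-5) = (9 + L/6)*(-⅕) = -9/5 - L/30)
(-2000 + 580) + u(2) = (-2000 + 580) + (-9/5 - 1/30*2) = -1420 + (-9/5 - 1/15) = -1420 - 28/15 = -21328/15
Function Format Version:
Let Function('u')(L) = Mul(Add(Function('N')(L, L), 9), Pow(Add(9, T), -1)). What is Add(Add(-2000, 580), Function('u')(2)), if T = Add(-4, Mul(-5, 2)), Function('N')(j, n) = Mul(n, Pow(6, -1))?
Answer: Rational(-21328, 15) ≈ -1421.9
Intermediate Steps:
Function('N')(j, n) = Mul(Rational(1, 6), n) (Function('N')(j, n) = Mul(n, Rational(1, 6)) = Mul(Rational(1, 6), n))
T = -14 (T = Add(-4, -10) = -14)
Function('u')(L) = Add(Rational(-9, 5), Mul(Rational(-1, 30), L)) (Function('u')(L) = Mul(Add(Mul(Rational(1, 6), L), 9), Pow(Add(9, -14), -1)) = Mul(Add(9, Mul(Rational(1, 6), L)), Pow(-5, -1)) = Mul(Add(9, Mul(Rational(1, 6), L)), Rational(-1, 5)) = Add(Rational(-9, 5), Mul(Rational(-1, 30), L)))
Add(Add(-2000, 580), Function('u')(2)) = Add(Add(-2000, 580), Add(Rational(-9, 5), Mul(Rational(-1, 30), 2))) = Add(-1420, Add(Rational(-9, 5), Rational(-1, 15))) = Add(-1420, Rational(-28, 15)) = Rational(-21328, 15)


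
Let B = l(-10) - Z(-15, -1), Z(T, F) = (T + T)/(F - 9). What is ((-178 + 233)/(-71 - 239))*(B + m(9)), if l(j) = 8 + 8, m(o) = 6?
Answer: -209/62 ≈ -3.3710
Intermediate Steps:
l(j) = 16
Z(T, F) = 2*T/(-9 + F) (Z(T, F) = (2*T)/(-9 + F) = 2*T/(-9 + F))
B = 13 (B = 16 - 2*(-15)/(-9 - 1) = 16 - 2*(-15)/(-10) = 16 - 2*(-15)*(-1)/10 = 16 - 1*3 = 16 - 3 = 13)
((-178 + 233)/(-71 - 239))*(B + m(9)) = ((-178 + 233)/(-71 - 239))*(13 + 6) = (55/(-310))*19 = (55*(-1/310))*19 = -11/62*19 = -209/62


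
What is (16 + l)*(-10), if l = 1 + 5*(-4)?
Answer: 30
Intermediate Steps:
l = -19 (l = 1 - 20 = -19)
(16 + l)*(-10) = (16 - 19)*(-10) = -3*(-10) = 30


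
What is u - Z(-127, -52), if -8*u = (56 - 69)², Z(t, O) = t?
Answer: 847/8 ≈ 105.88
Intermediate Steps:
u = -169/8 (u = -(56 - 69)²/8 = -⅛*(-13)² = -⅛*169 = -169/8 ≈ -21.125)
u - Z(-127, -52) = -169/8 - 1*(-127) = -169/8 + 127 = 847/8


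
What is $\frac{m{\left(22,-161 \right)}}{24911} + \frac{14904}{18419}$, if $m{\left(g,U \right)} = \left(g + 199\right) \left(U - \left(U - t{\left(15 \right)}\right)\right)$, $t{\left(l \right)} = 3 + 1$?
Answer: $\frac{387555940}{458835709} \approx 0.84465$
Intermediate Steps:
$t{\left(l \right)} = 4$
$m{\left(g,U \right)} = 796 + 4 g$ ($m{\left(g,U \right)} = \left(g + 199\right) \left(U - \left(-4 + U\right)\right) = \left(199 + g\right) 4 = 796 + 4 g$)
$\frac{m{\left(22,-161 \right)}}{24911} + \frac{14904}{18419} = \frac{796 + 4 \cdot 22}{24911} + \frac{14904}{18419} = \left(796 + 88\right) \frac{1}{24911} + 14904 \cdot \frac{1}{18419} = 884 \cdot \frac{1}{24911} + \frac{14904}{18419} = \frac{884}{24911} + \frac{14904}{18419} = \frac{387555940}{458835709}$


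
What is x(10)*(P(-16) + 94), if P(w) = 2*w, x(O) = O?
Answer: 620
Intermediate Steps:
x(10)*(P(-16) + 94) = 10*(2*(-16) + 94) = 10*(-32 + 94) = 10*62 = 620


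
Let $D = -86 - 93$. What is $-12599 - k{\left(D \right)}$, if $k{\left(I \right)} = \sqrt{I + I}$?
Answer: $-12599 - i \sqrt{358} \approx -12599.0 - 18.921 i$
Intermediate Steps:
$D = -179$ ($D = -86 - 93 = -179$)
$k{\left(I \right)} = \sqrt{2} \sqrt{I}$ ($k{\left(I \right)} = \sqrt{2 I} = \sqrt{2} \sqrt{I}$)
$-12599 - k{\left(D \right)} = -12599 - \sqrt{2} \sqrt{-179} = -12599 - \sqrt{2} i \sqrt{179} = -12599 - i \sqrt{358}$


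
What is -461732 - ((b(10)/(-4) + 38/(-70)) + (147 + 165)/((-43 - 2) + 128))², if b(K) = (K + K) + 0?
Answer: -3896594744424/8439025 ≈ -4.6174e+5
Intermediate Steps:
b(K) = 2*K (b(K) = 2*K + 0 = 2*K)
-461732 - ((b(10)/(-4) + 38/(-70)) + (147 + 165)/((-43 - 2) + 128))² = -461732 - (((2*10)/(-4) + 38/(-70)) + (147 + 165)/((-43 - 2) + 128))² = -461732 - ((20*(-¼) + 38*(-1/70)) + 312/(-45 + 128))² = -461732 - ((-5 - 19/35) + 312/83)² = -461732 - (-194/35 + 312*(1/83))² = -461732 - (-194/35 + 312/83)² = -461732 - (-5182/2905)² = -461732 - 1*26853124/8439025 = -461732 - 26853124/8439025 = -3896594744424/8439025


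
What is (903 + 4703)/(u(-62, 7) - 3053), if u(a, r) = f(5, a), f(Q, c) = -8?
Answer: -5606/3061 ≈ -1.8314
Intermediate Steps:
u(a, r) = -8
(903 + 4703)/(u(-62, 7) - 3053) = (903 + 4703)/(-8 - 3053) = 5606/(-3061) = 5606*(-1/3061) = -5606/3061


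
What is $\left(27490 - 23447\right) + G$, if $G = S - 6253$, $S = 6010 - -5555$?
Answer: $9355$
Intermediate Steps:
$S = 11565$ ($S = 6010 + 5555 = 11565$)
$G = 5312$ ($G = 11565 - 6253 = 5312$)
$\left(27490 - 23447\right) + G = \left(27490 - 23447\right) + 5312 = 4043 + 5312 = 9355$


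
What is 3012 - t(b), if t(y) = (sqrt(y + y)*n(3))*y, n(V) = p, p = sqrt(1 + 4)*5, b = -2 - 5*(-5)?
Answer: 3012 - 115*sqrt(230) ≈ 1267.9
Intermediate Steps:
b = 23 (b = -2 + 25 = 23)
p = 5*sqrt(5) (p = sqrt(5)*5 = 5*sqrt(5) ≈ 11.180)
n(V) = 5*sqrt(5)
t(y) = 5*sqrt(10)*y**(3/2) (t(y) = (sqrt(y + y)*(5*sqrt(5)))*y = (sqrt(2*y)*(5*sqrt(5)))*y = ((sqrt(2)*sqrt(y))*(5*sqrt(5)))*y = (5*sqrt(10)*sqrt(y))*y = 5*sqrt(10)*y**(3/2))
3012 - t(b) = 3012 - 5*sqrt(10)*23**(3/2) = 3012 - 5*sqrt(10)*23*sqrt(23) = 3012 - 115*sqrt(230)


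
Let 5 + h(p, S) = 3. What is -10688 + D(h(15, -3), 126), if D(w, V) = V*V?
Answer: 5188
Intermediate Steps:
h(p, S) = -2 (h(p, S) = -5 + 3 = -2)
D(w, V) = V²
-10688 + D(h(15, -3), 126) = -10688 + 126² = -10688 + 15876 = 5188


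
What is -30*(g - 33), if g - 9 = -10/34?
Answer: 12390/17 ≈ 728.82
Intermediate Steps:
g = 148/17 (g = 9 - 10/34 = 9 - 10*1/34 = 9 - 5/17 = 148/17 ≈ 8.7059)
-30*(g - 33) = -30*(148/17 - 33) = -30*(-413/17) = 12390/17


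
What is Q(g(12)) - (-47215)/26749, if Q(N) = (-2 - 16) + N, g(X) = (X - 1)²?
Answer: 2802362/26749 ≈ 104.77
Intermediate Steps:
g(X) = (-1 + X)²
Q(N) = -18 + N
Q(g(12)) - (-47215)/26749 = (-18 + (-1 + 12)²) - (-47215)/26749 = (-18 + 11²) - (-47215)/26749 = (-18 + 121) - 1*(-47215/26749) = 103 + 47215/26749 = 2802362/26749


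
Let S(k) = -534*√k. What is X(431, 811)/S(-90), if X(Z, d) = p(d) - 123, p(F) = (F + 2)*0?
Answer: -41*I*√10/5340 ≈ -0.02428*I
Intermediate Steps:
p(F) = 0 (p(F) = (2 + F)*0 = 0)
X(Z, d) = -123 (X(Z, d) = 0 - 123 = -123)
X(431, 811)/S(-90) = -123*I*√10/16020 = -41*I*√10/5340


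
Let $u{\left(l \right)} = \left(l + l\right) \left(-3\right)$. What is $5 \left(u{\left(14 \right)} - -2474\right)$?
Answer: $11950$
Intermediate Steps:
$u{\left(l \right)} = - 6 l$ ($u{\left(l \right)} = 2 l \left(-3\right) = - 6 l$)
$5 \left(u{\left(14 \right)} - -2474\right) = 5 \left(\left(-6\right) 14 - -2474\right) = 5 \left(-84 + 2474\right) = 5 \cdot 2390 = 11950$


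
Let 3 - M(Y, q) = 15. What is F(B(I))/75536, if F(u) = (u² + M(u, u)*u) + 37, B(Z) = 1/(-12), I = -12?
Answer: 5473/10877184 ≈ 0.00050316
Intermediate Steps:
M(Y, q) = -12 (M(Y, q) = 3 - 1*15 = 3 - 15 = -12)
B(Z) = -1/12
F(u) = 37 + u² - 12*u (F(u) = (u² - 12*u) + 37 = 37 + u² - 12*u)
F(B(I))/75536 = (37 + (-1/12)² - 12*(-1/12))/75536 = (37 + 1/144 + 1)*(1/75536) = (5473/144)*(1/75536) = 5473/10877184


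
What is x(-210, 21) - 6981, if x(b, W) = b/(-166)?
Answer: -579318/83 ≈ -6979.7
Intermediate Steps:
x(b, W) = -b/166 (x(b, W) = b*(-1/166) = -b/166)
x(-210, 21) - 6981 = -1/166*(-210) - 6981 = 105/83 - 6981 = -579318/83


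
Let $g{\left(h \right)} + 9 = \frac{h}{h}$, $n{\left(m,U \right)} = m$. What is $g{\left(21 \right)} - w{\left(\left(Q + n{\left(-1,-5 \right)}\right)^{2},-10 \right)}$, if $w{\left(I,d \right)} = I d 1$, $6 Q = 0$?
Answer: $2$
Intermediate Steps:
$Q = 0$ ($Q = \frac{1}{6} \cdot 0 = 0$)
$w{\left(I,d \right)} = I d$
$g{\left(h \right)} = -8$ ($g{\left(h \right)} = -9 + \frac{h}{h} = -9 + 1 = -8$)
$g{\left(21 \right)} - w{\left(\left(Q + n{\left(-1,-5 \right)}\right)^{2},-10 \right)} = -8 - \left(0 - 1\right)^{2} \left(-10\right) = -8 - \left(-1\right)^{2} \left(-10\right) = -8 - 1 \left(-10\right) = -8 - -10 = -8 + 10 = 2$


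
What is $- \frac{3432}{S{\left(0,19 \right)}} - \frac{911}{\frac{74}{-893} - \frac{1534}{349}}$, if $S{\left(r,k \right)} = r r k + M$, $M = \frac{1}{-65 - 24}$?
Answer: $\frac{426594027751}{1395688} \approx 3.0565 \cdot 10^{5}$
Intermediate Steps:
$M = - \frac{1}{89}$ ($M = \frac{1}{-89} = - \frac{1}{89} \approx -0.011236$)
$S{\left(r,k \right)} = - \frac{1}{89} + k r^{2}$ ($S{\left(r,k \right)} = r r k - \frac{1}{89} = r^{2} k - \frac{1}{89} = k r^{2} - \frac{1}{89} = - \frac{1}{89} + k r^{2}$)
$- \frac{3432}{S{\left(0,19 \right)}} - \frac{911}{\frac{74}{-893} - \frac{1534}{349}} = - \frac{3432}{- \frac{1}{89} + 19 \cdot 0^{2}} - \frac{911}{\frac{74}{-893} - \frac{1534}{349}} = - \frac{3432}{- \frac{1}{89} + 19 \cdot 0} - \frac{911}{74 \left(- \frac{1}{893}\right) - \frac{1534}{349}} = - \frac{3432}{- \frac{1}{89} + 0} - \frac{911}{- \frac{74}{893} - \frac{1534}{349}} = - \frac{3432}{- \frac{1}{89}} - \frac{911}{- \frac{1395688}{311657}} = \left(-3432\right) \left(-89\right) - - \frac{283919527}{1395688} = 305448 + \frac{283919527}{1395688} = \frac{426594027751}{1395688}$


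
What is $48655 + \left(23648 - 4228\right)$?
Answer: $68075$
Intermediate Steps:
$48655 + \left(23648 - 4228\right) = 48655 + 19420 = 68075$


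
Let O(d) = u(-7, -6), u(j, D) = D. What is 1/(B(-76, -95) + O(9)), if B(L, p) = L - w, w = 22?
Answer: -1/104 ≈ -0.0096154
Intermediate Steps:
O(d) = -6
B(L, p) = -22 + L (B(L, p) = L - 1*22 = L - 22 = -22 + L)
1/(B(-76, -95) + O(9)) = 1/((-22 - 76) - 6) = 1/(-98 - 6) = 1/(-104) = -1/104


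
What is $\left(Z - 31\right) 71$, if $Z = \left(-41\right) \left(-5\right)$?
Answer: $12354$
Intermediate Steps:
$Z = 205$
$\left(Z - 31\right) 71 = \left(205 - 31\right) 71 = 174 \cdot 71 = 12354$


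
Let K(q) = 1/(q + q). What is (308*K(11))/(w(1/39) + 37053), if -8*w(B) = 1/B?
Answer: 112/296385 ≈ 0.00037789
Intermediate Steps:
w(B) = -1/(8*B)
K(q) = 1/(2*q)
(308*K(11))/(w(1/39) + 37053) = (308*((1/2)/11))/(-1/(8*(1/39)) + 37053) = (308*((1/2)*(1/11)))/(-1/(8*1/39) + 37053) = (308*(1/22))/(-1/8*39 + 37053) = 14/(-39/8 + 37053) = 14/(296385/8) = 14*(8/296385) = 112/296385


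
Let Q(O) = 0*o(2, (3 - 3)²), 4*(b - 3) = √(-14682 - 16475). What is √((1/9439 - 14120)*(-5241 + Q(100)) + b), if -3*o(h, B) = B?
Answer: √(26373078913598736 + 89094721*I*√31157)/18878 ≈ 8602.5 + 0.0025649*I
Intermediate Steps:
o(h, B) = -B/3
b = 3 + I*√31157/4 (b = 3 + √(-14682 - 16475)/4 = 3 + √(-31157)/4 = 3 + (I*√31157)/4 = 3 + I*√31157/4 ≈ 3.0 + 44.128*I)
Q(O) = 0 (Q(O) = 0*(-(3 - 3)²/3) = 0*(-⅓*0²) = 0*(-⅓*0) = 0*0 = 0)
√((1/9439 - 14120)*(-5241 + Q(100)) + b) = √((1/9439 - 14120)*(-5241 + 0) + (3 + I*√31157/4)) = √((1/9439 - 14120)*(-5241) + (3 + I*√31157/4)) = √(-133278679/9439*(-5241) + (3 + I*√31157/4)) = √(698513556639/9439 + (3 + I*√31157/4)) = √(698513584956/9439 + I*√31157/4)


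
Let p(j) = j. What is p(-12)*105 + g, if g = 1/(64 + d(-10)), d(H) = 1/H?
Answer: -805130/639 ≈ -1260.0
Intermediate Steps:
g = 10/639 (g = 1/(64 + 1/(-10)) = 1/(64 - ⅒) = 1/(639/10) = 10/639 ≈ 0.015649)
p(-12)*105 + g = -12*105 + 10/639 = -1260 + 10/639 = -805130/639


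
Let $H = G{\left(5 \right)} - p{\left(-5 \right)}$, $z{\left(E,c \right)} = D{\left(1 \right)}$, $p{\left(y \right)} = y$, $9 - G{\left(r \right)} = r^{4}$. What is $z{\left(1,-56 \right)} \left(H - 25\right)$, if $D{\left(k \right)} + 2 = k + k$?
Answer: $0$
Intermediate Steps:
$G{\left(r \right)} = 9 - r^{4}$
$D{\left(k \right)} = -2 + 2 k$ ($D{\left(k \right)} = -2 + \left(k + k\right) = -2 + 2 k$)
$z{\left(E,c \right)} = 0$ ($z{\left(E,c \right)} = -2 + 2 \cdot 1 = -2 + 2 = 0$)
$H = -611$ ($H = \left(9 - 5^{4}\right) - -5 = \left(9 - 625\right) + 5 = -616 + 5 = -611$)
$z{\left(1,-56 \right)} \left(H - 25\right) = 0 \left(-611 - 25\right) = 0 \left(-636\right) = 0$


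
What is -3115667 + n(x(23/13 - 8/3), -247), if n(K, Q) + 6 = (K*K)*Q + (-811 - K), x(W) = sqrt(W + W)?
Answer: -9348122/3 - I*sqrt(2730)/39 ≈ -3.116e+6 - 1.3397*I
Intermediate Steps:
x(W) = sqrt(2)*sqrt(W) (x(W) = sqrt(2*W) = sqrt(2)*sqrt(W))
n(K, Q) = -817 - K + Q*K**2 (n(K, Q) = -6 + ((K*K)*Q + (-811 - K)) = -6 + (K**2*Q + (-811 - K)) = -6 + (Q*K**2 + (-811 - K)) = -6 + (-811 - K + Q*K**2) = -817 - K + Q*K**2)
-3115667 + n(x(23/13 - 8/3), -247) = -3115667 + (-817 - sqrt(2)*sqrt(23/13 - 8/3) - 247*(sqrt(2)*sqrt(23/13 - 8/3))**2) = -3115667 + (-817 - sqrt(2)*sqrt(-35/39) - 247*(sqrt(2)*sqrt(-35/39))**2) = -3115667 + (-817 - sqrt(2)*I*sqrt(1365)/39 - 247*(sqrt(2)*(I*sqrt(1365)/39))**2) = -3115667 + (-817 - I*sqrt(2730)/39 - 247*(I*sqrt(2730)/39)**2) = -3115667 + (-817 - I*sqrt(2730)/39 - 247*(-70/39)) = -3115667 + (-817 - I*sqrt(2730)/39 + 1330/3) = -3115667 + (-1121/3 - I*sqrt(2730)/39) = -9348122/3 - I*sqrt(2730)/39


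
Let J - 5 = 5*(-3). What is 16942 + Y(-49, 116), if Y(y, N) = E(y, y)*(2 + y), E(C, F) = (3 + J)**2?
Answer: 14639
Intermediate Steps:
J = -10 (J = 5 + 5*(-3) = 5 - 15 = -10)
E(C, F) = 49 (E(C, F) = (3 - 10)**2 = (-7)**2 = 49)
Y(y, N) = 98 + 49*y (Y(y, N) = 49*(2 + y) = 98 + 49*y)
16942 + Y(-49, 116) = 16942 + (98 + 49*(-49)) = 16942 + (98 - 2401) = 16942 - 2303 = 14639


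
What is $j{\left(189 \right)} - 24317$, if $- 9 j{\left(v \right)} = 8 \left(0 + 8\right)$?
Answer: $- \frac{218917}{9} \approx -24324.0$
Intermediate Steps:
$j{\left(v \right)} = - \frac{64}{9}$ ($j{\left(v \right)} = - \frac{8 \left(0 + 8\right)}{9} = - \frac{8 \cdot 8}{9} = \left(- \frac{1}{9}\right) 64 = - \frac{64}{9}$)
$j{\left(189 \right)} - 24317 = - \frac{64}{9} - 24317 = - \frac{218917}{9}$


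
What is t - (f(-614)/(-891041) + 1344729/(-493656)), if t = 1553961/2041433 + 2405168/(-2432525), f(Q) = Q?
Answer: 1817193087361373565362967/728103797902312224711400 ≈ 2.4958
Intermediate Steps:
t = -1129940344219/4965836808325 (t = 1553961*(1/2041433) + 2405168*(-1/2432525) = 1553961/2041433 - 2405168/2432525 = -1129940344219/4965836808325 ≈ -0.22754)
t - (f(-614)/(-891041) + 1344729/(-493656)) = -1129940344219/4965836808325 - (-614/(-891041) + 1344729/(-493656)) = -1129940344219/4965836808325 - (-614*(-1/891041) + 1344729*(-1/493656)) = -1129940344219/4965836808325 - (614/891041 - 448243/164552) = -1129940344219/4965836808325 - 1*(-399301856035/146622578632) = -1129940344219/4965836808325 + 399301856035/146622578632 = 1817193087361373565362967/728103797902312224711400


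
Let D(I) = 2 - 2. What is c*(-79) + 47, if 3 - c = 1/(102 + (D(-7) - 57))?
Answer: -8471/45 ≈ -188.24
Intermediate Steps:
D(I) = 0
c = 134/45 (c = 3 - 1/(102 + (0 - 57)) = 3 - 1/(102 - 57) = 3 - 1/45 = 134/45 ≈ 2.9778)
c*(-79) + 47 = (134/45)*(-79) + 47 = -10586/45 + 47 = -8471/45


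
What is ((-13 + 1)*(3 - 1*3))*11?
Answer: 0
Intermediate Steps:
((-13 + 1)*(3 - 1*3))*11 = -12*(3 - 3)*11 = -12*0*11 = 0*11 = 0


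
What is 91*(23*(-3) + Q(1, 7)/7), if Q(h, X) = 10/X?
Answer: -43823/7 ≈ -6260.4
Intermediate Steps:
91*(23*(-3) + Q(1, 7)/7) = 91*(23*(-3) + (10/7)/7) = 91*(-69 + (10*(⅐))*(⅐)) = 91*(-69 + (10/7)*(⅐)) = 91*(-69 + 10/49) = 91*(-3371/49) = -43823/7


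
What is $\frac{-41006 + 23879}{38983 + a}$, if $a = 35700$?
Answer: $- \frac{17127}{74683} \approx -0.22933$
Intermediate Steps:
$\frac{-41006 + 23879}{38983 + a} = \frac{-41006 + 23879}{38983 + 35700} = - \frac{17127}{74683}$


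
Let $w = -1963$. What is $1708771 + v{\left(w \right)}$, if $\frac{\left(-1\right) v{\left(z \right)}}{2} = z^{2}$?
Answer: $-5997967$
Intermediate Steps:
$v{\left(z \right)} = - 2 z^{2}$
$1708771 + v{\left(w \right)} = 1708771 - 2 \left(-1963\right)^{2} = 1708771 - 7706738 = -5997967$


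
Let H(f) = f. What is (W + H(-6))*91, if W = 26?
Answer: 1820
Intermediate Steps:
(W + H(-6))*91 = (26 - 6)*91 = 20*91 = 1820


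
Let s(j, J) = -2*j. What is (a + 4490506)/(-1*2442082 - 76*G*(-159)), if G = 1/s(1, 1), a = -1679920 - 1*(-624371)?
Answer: -3434957/2448124 ≈ -1.4031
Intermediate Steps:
a = -1055549 (a = -1679920 + 624371 = -1055549)
G = -1/2 (G = 1/(-2*1) = 1/(-2) = -1/2 ≈ -0.50000)
(a + 4490506)/(-1*2442082 - 76*G*(-159)) = (-1055549 + 4490506)/(-1*2442082 - 76*(-1/2)*(-159)) = 3434957/(-2442082 + 38*(-159)) = 3434957/(-2442082 - 6042) = 3434957/(-2448124) = 3434957*(-1/2448124) = -3434957/2448124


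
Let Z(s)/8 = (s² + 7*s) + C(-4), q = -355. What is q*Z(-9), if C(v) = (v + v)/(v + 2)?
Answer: -62480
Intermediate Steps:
C(v) = 2*v/(2 + v) (C(v) = (2*v)/(2 + v) = 2*v/(2 + v))
Z(s) = 32 + 8*s² + 56*s (Z(s) = 8*((s² + 7*s) + 2*(-4)/(2 - 4)) = 8*((s² + 7*s) + 2*(-4)/(-2)) = 8*((s² + 7*s) + 2*(-4)*(-½)) = 8*((s² + 7*s) + 4) = 8*(4 + s² + 7*s) = 32 + 8*s² + 56*s)
q*Z(-9) = -355*(32 + 8*(-9)² + 56*(-9)) = -355*(32 + 8*81 - 504) = -355*(32 + 648 - 504) = -355*176 = -62480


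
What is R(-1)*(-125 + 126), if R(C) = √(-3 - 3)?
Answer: I*√6 ≈ 2.4495*I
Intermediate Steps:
R(C) = I*√6 (R(C) = √(-6) = I*√6)
R(-1)*(-125 + 126) = (I*√6)*(-125 + 126) = (I*√6)*1 = I*√6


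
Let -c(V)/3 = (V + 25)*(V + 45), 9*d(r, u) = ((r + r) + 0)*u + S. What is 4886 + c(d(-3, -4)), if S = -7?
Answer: 29798/27 ≈ 1103.6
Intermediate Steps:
d(r, u) = -7/9 + 2*r*u/9 (d(r, u) = (((r + r) + 0)*u - 7)/9 = ((2*r + 0)*u - 7)/9 = ((2*r)*u - 7)/9 = (2*r*u - 7)/9 = (-7 + 2*r*u)/9 = -7/9 + 2*r*u/9)
c(V) = -3*(25 + V)*(45 + V) (c(V) = -3*(V + 25)*(V + 45) = -3*(25 + V)*(45 + V))
4886 + c(d(-3, -4)) = 4886 + (-3375 - 210*(-7/9 + (2/9)*(-3)*(-4)) - 3*(-7/9 + (2/9)*(-3)*(-4))**2) = 4886 + (-3375 - 210*(-7/9 + 8/3) - 3*(-7/9 + 8/3)**2) = 4886 + (-3375 - 210*17/9 - 3*(17/9)**2) = 4886 + (-3375 - 1190/3 - 3*289/81) = 4886 + (-3375 - 1190/3 - 289/27) = 4886 - 102124/27 = 29798/27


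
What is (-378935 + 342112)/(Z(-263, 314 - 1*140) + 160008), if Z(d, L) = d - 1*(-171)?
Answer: -36823/159916 ≈ -0.23026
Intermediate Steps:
Z(d, L) = 171 + d (Z(d, L) = d + 171 = 171 + d)
(-378935 + 342112)/(Z(-263, 314 - 1*140) + 160008) = (-378935 + 342112)/((171 - 263) + 160008) = -36823/(-92 + 160008) = -36823/159916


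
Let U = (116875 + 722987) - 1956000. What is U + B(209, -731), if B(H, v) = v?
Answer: -1116869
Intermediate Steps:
U = -1116138 (U = 839862 - 1956000 = -1116138)
U + B(209, -731) = -1116138 - 731 = -1116869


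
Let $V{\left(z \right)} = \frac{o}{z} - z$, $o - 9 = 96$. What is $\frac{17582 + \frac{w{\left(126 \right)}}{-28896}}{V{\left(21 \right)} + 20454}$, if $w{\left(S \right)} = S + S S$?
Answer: $\frac{12096035}{14061344} \approx 0.86023$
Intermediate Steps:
$o = 105$ ($o = 9 + 96 = 105$)
$w{\left(S \right)} = S + S^{2}$
$V{\left(z \right)} = - z + \frac{105}{z}$ ($V{\left(z \right)} = \frac{105}{z} - z = - z + \frac{105}{z}$)
$\frac{17582 + \frac{w{\left(126 \right)}}{-28896}}{V{\left(21 \right)} + 20454} = \frac{17582 + \frac{126 \left(1 + 126\right)}{-28896}}{\left(\left(-1\right) 21 + \frac{105}{21}\right) + 20454} = \frac{17582 + 126 \cdot 127 \left(- \frac{1}{28896}\right)}{\left(-21 + 105 \cdot \frac{1}{21}\right) + 20454} = \frac{17582 + 16002 \left(- \frac{1}{28896}\right)}{\left(-21 + 5\right) + 20454} = \frac{17582 - \frac{381}{688}}{-16 + 20454} = \frac{12096035}{688 \cdot 20438} = \frac{12096035}{688} \cdot \frac{1}{20438} = \frac{12096035}{14061344}$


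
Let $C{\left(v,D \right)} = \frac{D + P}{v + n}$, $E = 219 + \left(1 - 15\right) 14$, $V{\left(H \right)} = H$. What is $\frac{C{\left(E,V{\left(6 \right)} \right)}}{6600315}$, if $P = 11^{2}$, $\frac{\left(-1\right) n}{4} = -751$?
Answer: $\frac{127}{19979153505} \approx 6.3566 \cdot 10^{-9}$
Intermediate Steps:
$n = 3004$ ($n = \left(-4\right) \left(-751\right) = 3004$)
$P = 121$
$E = 23$ ($E = 219 - 196 = 23$)
$C{\left(v,D \right)} = \frac{121 + D}{3004 + v}$ ($C{\left(v,D \right)} = \frac{D + 121}{v + 3004} = \frac{121 + D}{3004 + v}$)
$\frac{C{\left(E,V{\left(6 \right)} \right)}}{6600315} = \frac{\frac{1}{3004 + 23} \left(121 + 6\right)}{6600315} = \frac{1}{3027} \cdot 127 \cdot \frac{1}{6600315} = \frac{127}{3027} \cdot \frac{1}{6600315} = \frac{127}{19979153505}$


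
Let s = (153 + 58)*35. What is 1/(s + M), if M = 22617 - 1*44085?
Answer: -1/14083 ≈ -7.1008e-5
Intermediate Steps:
M = -21468 (M = 22617 - 44085 = -21468)
s = 7385 (s = 211*35 = 7385)
1/(s + M) = 1/(7385 - 21468) = 1/(-14083) = -1/14083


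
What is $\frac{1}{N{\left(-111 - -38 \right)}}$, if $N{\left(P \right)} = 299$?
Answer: $\frac{1}{299} \approx 0.0033445$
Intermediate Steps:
$\frac{1}{N{\left(-111 - -38 \right)}} = \frac{1}{299}$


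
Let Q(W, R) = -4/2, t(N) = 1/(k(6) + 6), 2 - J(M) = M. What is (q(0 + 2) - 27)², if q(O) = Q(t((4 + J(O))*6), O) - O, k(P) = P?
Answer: 961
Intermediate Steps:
J(M) = 2 - M
t(N) = 1/12 (t(N) = 1/(6 + 6) = 1/12)
Q(W, R) = -2 (Q(W, R) = -4*½ = -2)
q(O) = -2 - O
(q(0 + 2) - 27)² = ((-2 - (0 + 2)) - 27)² = ((-2 - 1*2) - 27)² = ((-2 - 2) - 27)² = (-4 - 27)² = (-31)² = 961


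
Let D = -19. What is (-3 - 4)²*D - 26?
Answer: -957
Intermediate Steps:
(-3 - 4)²*D - 26 = (-3 - 4)²*(-19) - 26 = (-7)²*(-19) - 26 = 49*(-19) - 26 = -931 - 26 = -957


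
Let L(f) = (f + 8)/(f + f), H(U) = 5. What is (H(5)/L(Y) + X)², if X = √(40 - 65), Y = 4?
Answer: -125/9 + 100*I/3 ≈ -13.889 + 33.333*I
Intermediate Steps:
X = 5*I (X = √(-25) = 5*I ≈ 5.0*I)
L(f) = (8 + f)/(2*f) (L(f) = (8 + f)/((2*f)) = (8 + f)*(1/(2*f)) = (8 + f)/(2*f))
(H(5)/L(Y) + X)² = (5/(((½)*(8 + 4)/4)) + 5*I)² = (5/(((½)*(¼)*12)) + 5*I)² = (5/(3/2) + 5*I)² = (5*(⅔) + 5*I)² = (10/3 + 5*I)²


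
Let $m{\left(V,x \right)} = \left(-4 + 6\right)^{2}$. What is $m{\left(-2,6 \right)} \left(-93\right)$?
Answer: $-372$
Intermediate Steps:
$m{\left(V,x \right)} = 4$ ($m{\left(V,x \right)} = 2^{2} = 4$)
$m{\left(-2,6 \right)} \left(-93\right) = 4 \left(-93\right) = -372$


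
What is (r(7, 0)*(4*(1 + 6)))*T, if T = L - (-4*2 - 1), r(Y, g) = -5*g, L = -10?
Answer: 0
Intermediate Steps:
T = -1 (T = -10 - (-4*2 - 1) = -10 - (-8 - 1) = -10 - 1*(-9) = -10 + 9 = -1)
(r(7, 0)*(4*(1 + 6)))*T = ((-5*0)*(4*(1 + 6)))*(-1) = (0*(4*7))*(-1) = (0*28)*(-1) = 0*(-1) = 0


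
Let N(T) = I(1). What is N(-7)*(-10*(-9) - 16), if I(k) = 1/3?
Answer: 74/3 ≈ 24.667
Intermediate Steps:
I(k) = ⅓
N(T) = ⅓
N(-7)*(-10*(-9) - 16) = (-10*(-9) - 16)/3 = (90 - 16)/3 = (⅓)*74 = 74/3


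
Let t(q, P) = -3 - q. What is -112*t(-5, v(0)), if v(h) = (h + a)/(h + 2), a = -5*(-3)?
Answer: -224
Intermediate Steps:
a = 15
v(h) = (15 + h)/(2 + h) (v(h) = (h + 15)/(h + 2) = (15 + h)/(2 + h))
-112*t(-5, v(0)) = -112*(-3 - 1*(-5)) = -112*(-3 + 5) = -112*2 = -224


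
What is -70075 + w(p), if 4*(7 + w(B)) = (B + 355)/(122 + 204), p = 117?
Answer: -11423307/163 ≈ -70082.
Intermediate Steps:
w(B) = -8773/1304 + B/1304 (w(B) = -7 + ((B + 355)/(122 + 204))/4 = -7 + ((355 + B)/326)/4 = -7 + ((355 + B)*(1/326))/4 = -7 + (355/326 + B/326)/4 = -7 + (355/1304 + B/1304) = -8773/1304 + B/1304)
-70075 + w(p) = -70075 + (-8773/1304 + (1/1304)*117) = -70075 + (-8773/1304 + 117/1304) = -70075 - 1082/163 = -11423307/163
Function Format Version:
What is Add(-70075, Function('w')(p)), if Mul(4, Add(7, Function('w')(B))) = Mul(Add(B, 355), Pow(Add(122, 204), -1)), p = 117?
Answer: Rational(-11423307, 163) ≈ -70082.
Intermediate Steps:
Function('w')(B) = Add(Rational(-8773, 1304), Mul(Rational(1, 1304), B)) (Function('w')(B) = Add(-7, Mul(Rational(1, 4), Mul(Add(B, 355), Pow(Add(122, 204), -1)))) = Add(-7, Mul(Rational(1, 4), Mul(Add(355, B), Pow(326, -1)))) = Add(-7, Mul(Rational(1, 4), Mul(Add(355, B), Rational(1, 326)))) = Add(-7, Mul(Rational(1, 4), Add(Rational(355, 326), Mul(Rational(1, 326), B)))) = Add(-7, Add(Rational(355, 1304), Mul(Rational(1, 1304), B))) = Add(Rational(-8773, 1304), Mul(Rational(1, 1304), B)))
Add(-70075, Function('w')(p)) = Add(-70075, Add(Rational(-8773, 1304), Mul(Rational(1, 1304), 117))) = Add(-70075, Add(Rational(-8773, 1304), Rational(117, 1304))) = Add(-70075, Rational(-1082, 163)) = Rational(-11423307, 163)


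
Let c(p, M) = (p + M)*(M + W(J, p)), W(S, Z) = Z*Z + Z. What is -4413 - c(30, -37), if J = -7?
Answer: 1838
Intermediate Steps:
W(S, Z) = Z + Z**2 (W(S, Z) = Z**2 + Z = Z + Z**2)
c(p, M) = (M + p)*(M + p*(1 + p)) (c(p, M) = (p + M)*(M + p*(1 + p)) = (M + p)*(M + p*(1 + p)))
-4413 - c(30, -37) = -4413 - ((-37)**2 - 37*30 + 30**2*(1 + 30) - 37*30*(1 + 30)) = -4413 - (1369 - 1110 + 900*31 - 37*30*31) = -4413 - (1369 - 1110 + 27900 - 34410) = -4413 - 1*(-6251) = -4413 + 6251 = 1838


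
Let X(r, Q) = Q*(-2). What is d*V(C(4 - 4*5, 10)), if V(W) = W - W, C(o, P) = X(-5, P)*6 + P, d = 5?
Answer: 0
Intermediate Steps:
X(r, Q) = -2*Q
C(o, P) = -11*P (C(o, P) = -2*P*6 + P = -12*P + P = -11*P)
V(W) = 0
d*V(C(4 - 4*5, 10)) = 5*0 = 0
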